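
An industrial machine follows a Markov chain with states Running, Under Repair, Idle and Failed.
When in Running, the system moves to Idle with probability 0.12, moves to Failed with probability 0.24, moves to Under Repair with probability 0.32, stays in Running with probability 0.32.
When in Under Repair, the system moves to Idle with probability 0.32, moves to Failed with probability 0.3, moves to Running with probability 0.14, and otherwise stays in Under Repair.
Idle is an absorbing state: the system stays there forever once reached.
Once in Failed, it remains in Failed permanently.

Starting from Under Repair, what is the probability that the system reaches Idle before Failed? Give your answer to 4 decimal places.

Let h(s) be the probability of absorption at Idle starting from transient state s. Then h(Idle) = 1 and h(Failed) = 0. By first-step analysis:
h(Running) = 0.32·h(Running) + 0.32·h(Under Repair) + 0.12·1 + 0.24·0
h(Under Repair) = 0.14·h(Running) + 0.24·h(Under Repair) + 0.32·1 + 0.3·0
Solving: h(Running) = 0.4102, h(Under Repair) = 0.4966.
Starting from Under Repair, the probability is 0.4966.

0.4966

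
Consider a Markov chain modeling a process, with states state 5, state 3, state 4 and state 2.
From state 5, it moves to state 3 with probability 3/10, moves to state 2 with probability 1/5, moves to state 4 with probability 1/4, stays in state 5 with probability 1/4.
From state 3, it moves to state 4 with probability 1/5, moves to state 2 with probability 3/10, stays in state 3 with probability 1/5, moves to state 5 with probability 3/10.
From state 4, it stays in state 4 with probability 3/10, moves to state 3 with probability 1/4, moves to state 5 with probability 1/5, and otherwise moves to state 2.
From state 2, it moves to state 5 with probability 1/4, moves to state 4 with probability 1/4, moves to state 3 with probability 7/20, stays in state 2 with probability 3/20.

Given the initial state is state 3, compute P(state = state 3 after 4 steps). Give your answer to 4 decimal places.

Propagate the distribution vector 4 steps from state 3.
After 0 steps: (0.0000, 1.0000, 0.0000, 0.0000)
After 1 step: (0.3000, 0.2000, 0.2000, 0.3000)
After 2 steps: (0.2500, 0.2850, 0.2500, 0.2150)
After 3 steps: (0.2518, 0.2698, 0.2483, 0.2303)
After 4 steps: (0.2511, 0.2721, 0.2489, 0.2279)
P(in state 3 after 4 steps) = 0.2721

0.2721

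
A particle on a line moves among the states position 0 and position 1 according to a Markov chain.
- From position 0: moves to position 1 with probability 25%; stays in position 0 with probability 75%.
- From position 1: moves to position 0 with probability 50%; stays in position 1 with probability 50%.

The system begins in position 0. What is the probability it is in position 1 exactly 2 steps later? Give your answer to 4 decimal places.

Sum over the intermediate state after 1 step:
P = P(position 0→position 0)·P(position 0→position 1) + P(position 0→position 1)·P(position 1→position 1)
  = 0.75×0.25 + 0.25×0.5
  = 0.1875 + 0.1250 = 0.3125

0.3125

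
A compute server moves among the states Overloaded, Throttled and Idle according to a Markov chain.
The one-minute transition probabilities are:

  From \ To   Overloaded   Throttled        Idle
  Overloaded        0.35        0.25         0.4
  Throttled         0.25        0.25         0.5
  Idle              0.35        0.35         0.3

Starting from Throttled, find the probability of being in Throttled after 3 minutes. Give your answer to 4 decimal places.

0.2875

Propagate the distribution vector 3 minutes from Throttled.
After 0 minutes: (0.0000, 1.0000, 0.0000)
After 1 minute: (0.2500, 0.2500, 0.5000)
After 2 minutes: (0.3250, 0.3000, 0.3750)
After 3 minutes: (0.3200, 0.2875, 0.3925)
P(in Throttled after 3 minutes) = 0.2875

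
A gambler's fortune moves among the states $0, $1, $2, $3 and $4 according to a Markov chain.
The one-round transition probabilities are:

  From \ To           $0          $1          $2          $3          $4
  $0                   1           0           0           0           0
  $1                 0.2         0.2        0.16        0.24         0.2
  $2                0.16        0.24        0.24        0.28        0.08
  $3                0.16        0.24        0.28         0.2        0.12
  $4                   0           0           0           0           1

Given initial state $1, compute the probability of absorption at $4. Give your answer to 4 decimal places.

0.4617

Let h(s) be the probability of absorption at $4 starting from transient state s. Then h($4) = 1 and h($0) = 0. By first-step analysis:
h($1) = 0.2·0 + 0.2·h($1) + 0.16·h($2) + 0.24·h($3) + 0.2·1
h($2) = 0.16·0 + 0.24·h($1) + 0.24·h($2) + 0.28·h($3) + 0.08·1
h($3) = 0.16·0 + 0.24·h($1) + 0.28·h($2) + 0.2·h($3) + 0.12·1
Solving: h($1) = 0.4617, h($2) = 0.4102, h($3) = 0.4321.
Starting from $1, the probability is 0.4617.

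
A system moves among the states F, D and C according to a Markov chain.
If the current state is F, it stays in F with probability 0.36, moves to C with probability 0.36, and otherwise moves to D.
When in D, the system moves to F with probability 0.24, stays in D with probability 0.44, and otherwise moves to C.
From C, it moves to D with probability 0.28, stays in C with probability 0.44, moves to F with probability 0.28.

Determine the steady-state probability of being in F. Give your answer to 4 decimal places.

0.2899

Let the stationary distribution be π with π = πP and π_1 + π_2 + π_3 = 1.
π_1 = 0.36·π_1 + 0.24·π_2 + 0.28·π_3
π_2 = 0.28·π_1 + 0.44·π_2 + 0.28·π_3
Solving with the normalization constraint gives π = (0.2899, 0.3333, 0.3768).
So the stationary probability of F is 0.2899.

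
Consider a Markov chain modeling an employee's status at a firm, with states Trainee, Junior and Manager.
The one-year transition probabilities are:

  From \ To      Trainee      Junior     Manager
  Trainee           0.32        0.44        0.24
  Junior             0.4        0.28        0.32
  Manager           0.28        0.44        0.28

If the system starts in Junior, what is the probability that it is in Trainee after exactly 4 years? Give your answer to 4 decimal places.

0.3388

Propagate the distribution vector 4 years from Junior.
After 0 years: (0.0000, 1.0000, 0.0000)
After 1 year: (0.4000, 0.2800, 0.3200)
After 2 years: (0.3296, 0.3952, 0.2752)
After 3 years: (0.3406, 0.3768, 0.2826)
After 4 years: (0.3388, 0.3797, 0.2814)
P(in Trainee after 4 years) = 0.3388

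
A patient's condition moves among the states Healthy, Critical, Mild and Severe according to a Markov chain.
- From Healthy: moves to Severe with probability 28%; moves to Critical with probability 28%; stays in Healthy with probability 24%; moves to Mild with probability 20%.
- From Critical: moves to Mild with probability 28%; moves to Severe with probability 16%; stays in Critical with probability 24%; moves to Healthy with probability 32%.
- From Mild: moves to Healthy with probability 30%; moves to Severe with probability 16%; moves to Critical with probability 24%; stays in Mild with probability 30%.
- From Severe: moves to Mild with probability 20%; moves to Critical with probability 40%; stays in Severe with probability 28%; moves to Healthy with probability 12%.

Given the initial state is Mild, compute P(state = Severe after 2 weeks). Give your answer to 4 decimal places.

Propagate the distribution vector 2 weeks from Mild.
After 0 weeks: (0.0000, 0.0000, 1.0000, 0.0000)
After 1 week: (0.3000, 0.2400, 0.3000, 0.1600)
After 2 weeks: (0.2580, 0.2776, 0.2492, 0.2152)
P(in Severe after 2 weeks) = 0.2152

0.2152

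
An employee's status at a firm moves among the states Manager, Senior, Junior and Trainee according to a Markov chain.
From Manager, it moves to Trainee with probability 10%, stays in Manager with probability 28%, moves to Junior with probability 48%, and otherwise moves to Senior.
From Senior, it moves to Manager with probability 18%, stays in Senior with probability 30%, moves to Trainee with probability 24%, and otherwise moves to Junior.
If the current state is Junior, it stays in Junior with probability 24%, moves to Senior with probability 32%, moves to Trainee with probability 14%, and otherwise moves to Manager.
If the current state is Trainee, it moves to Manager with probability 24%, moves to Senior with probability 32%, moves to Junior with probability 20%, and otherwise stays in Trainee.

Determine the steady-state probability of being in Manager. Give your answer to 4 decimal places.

Let the stationary distribution be π with π = πP and π_1 + π_2 + π_3 + π_4 = 1.
π_1 = 0.28·π_1 + 0.18·π_2 + 0.3·π_3 + 0.24·π_4
π_2 = 0.14·π_1 + 0.3·π_2 + 0.32·π_3 + 0.32·π_4
π_3 = 0.48·π_1 + 0.28·π_2 + 0.24·π_3 + 0.2·π_4
Solving with the normalization constraint gives π = (0.2522, 0.2692, 0.3043, 0.1743).
So the stationary probability of Manager is 0.2522.

0.2522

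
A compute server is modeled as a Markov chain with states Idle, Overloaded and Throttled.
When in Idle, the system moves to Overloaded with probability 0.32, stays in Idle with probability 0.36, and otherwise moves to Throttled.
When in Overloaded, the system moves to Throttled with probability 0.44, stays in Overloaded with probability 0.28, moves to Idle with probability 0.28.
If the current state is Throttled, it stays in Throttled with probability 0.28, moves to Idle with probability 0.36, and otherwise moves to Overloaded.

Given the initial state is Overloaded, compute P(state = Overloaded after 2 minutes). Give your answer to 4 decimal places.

Sum over the intermediate state after 1 minute:
P = P(Overloaded→Idle)·P(Idle→Overloaded) + P(Overloaded→Overloaded)·P(Overloaded→Overloaded) + P(Overloaded→Throttled)·P(Throttled→Overloaded)
  = 0.28×0.32 + 0.28×0.28 + 0.44×0.36
  = 0.0896 + 0.0784 + 0.1584 = 0.3264

0.3264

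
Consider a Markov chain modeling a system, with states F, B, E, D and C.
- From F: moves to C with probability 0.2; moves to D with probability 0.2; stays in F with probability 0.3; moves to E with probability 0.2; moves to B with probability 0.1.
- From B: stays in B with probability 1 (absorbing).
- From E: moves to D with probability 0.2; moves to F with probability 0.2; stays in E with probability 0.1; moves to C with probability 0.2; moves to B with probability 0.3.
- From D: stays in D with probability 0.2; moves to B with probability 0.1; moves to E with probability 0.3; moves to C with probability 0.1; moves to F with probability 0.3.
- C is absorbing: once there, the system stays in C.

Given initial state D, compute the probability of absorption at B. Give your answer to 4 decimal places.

0.4915

Let h(s) be the probability of absorption at B starting from transient state s. Then h(B) = 1 and h(C) = 0. By first-step analysis:
h(F) = 0.3·h(F) + 0.1·1 + 0.2·h(E) + 0.2·h(D) + 0.2·0
h(E) = 0.2·h(F) + 0.3·1 + 0.1·h(E) + 0.2·h(D) + 0.2·0
h(D) = 0.3·h(F) + 0.1·1 + 0.3·h(E) + 0.2·h(D) + 0.1·0
Solving: h(F) = 0.4375, h(E) = 0.5398, h(D) = 0.4915.
Starting from D, the probability is 0.4915.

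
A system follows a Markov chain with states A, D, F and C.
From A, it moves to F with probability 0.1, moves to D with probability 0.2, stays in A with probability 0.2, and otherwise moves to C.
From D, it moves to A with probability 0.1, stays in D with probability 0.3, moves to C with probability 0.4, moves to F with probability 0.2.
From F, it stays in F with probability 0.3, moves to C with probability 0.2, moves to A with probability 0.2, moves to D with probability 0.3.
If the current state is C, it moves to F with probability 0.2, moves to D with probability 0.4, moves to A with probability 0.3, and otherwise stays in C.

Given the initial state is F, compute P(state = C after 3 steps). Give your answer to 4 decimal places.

0.2870

Propagate the distribution vector 3 steps from F.
After 0 steps: (0.0000, 0.0000, 1.0000, 0.0000)
After 1 step: (0.2000, 0.3000, 0.3000, 0.2000)
After 2 steps: (0.1900, 0.3000, 0.2100, 0.3000)
After 3 steps: (0.2000, 0.3110, 0.2020, 0.2870)
P(in C after 3 steps) = 0.2870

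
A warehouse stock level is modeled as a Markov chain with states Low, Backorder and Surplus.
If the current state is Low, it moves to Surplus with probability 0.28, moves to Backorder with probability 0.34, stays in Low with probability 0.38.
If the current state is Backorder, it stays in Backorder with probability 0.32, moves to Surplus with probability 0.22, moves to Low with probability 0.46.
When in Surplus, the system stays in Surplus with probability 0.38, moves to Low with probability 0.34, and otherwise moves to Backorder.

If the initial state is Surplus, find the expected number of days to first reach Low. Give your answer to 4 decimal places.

2.6667

Let t(s) be the expected number of days to first reach Low from state s, with t(Low) = 0. Conditioning on the first day:
t(Backorder) = 1 + 0.32·t(Backorder) + 0.22·t(Surplus)
t(Surplus) = 1 + 0.28·t(Backorder) + 0.38·t(Surplus)
Solving: t(Backorder) = 2.3333, t(Surplus) = 2.6667.
Expected days from Surplus to Low: 2.6667.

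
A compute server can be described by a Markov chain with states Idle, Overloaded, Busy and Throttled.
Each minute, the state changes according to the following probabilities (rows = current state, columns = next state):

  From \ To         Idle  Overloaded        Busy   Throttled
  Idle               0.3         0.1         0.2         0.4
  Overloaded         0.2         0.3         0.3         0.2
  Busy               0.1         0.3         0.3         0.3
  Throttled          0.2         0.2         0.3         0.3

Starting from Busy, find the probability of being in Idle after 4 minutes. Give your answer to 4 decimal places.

0.1907

Propagate the distribution vector 4 minutes from Busy.
After 0 minutes: (0.0000, 0.0000, 1.0000, 0.0000)
After 1 minute: (0.1000, 0.3000, 0.3000, 0.3000)
After 2 minutes: (0.1800, 0.2500, 0.2900, 0.2800)
After 3 minutes: (0.1890, 0.2360, 0.2820, 0.2930)
After 4 minutes: (0.1907, 0.2329, 0.2811, 0.2953)
P(in Idle after 4 minutes) = 0.1907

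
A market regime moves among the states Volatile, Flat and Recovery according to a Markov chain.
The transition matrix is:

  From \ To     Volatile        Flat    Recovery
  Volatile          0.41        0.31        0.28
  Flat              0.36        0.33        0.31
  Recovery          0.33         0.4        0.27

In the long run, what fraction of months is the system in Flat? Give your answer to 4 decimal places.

0.3427

Let the stationary distribution be π with π = πP and π_1 + π_2 + π_3 = 1.
π_1 = 0.41·π_1 + 0.36·π_2 + 0.33·π_3
π_2 = 0.31·π_1 + 0.33·π_2 + 0.4·π_3
Solving with the normalization constraint gives π = (0.3699, 0.3427, 0.2874).
So the stationary probability of Flat is 0.3427.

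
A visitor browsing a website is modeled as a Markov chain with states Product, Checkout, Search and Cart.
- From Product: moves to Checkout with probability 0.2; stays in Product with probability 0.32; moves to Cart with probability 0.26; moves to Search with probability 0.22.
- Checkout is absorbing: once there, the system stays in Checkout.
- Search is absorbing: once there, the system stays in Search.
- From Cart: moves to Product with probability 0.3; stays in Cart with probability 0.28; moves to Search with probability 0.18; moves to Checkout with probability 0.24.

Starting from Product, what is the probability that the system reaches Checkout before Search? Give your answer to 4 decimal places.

0.5015

Let h(s) be the probability of absorption at Checkout starting from transient state s. Then h(Checkout) = 1 and h(Search) = 0. By first-step analysis:
h(Product) = 0.32·h(Product) + 0.2·1 + 0.22·0 + 0.26·h(Cart)
h(Cart) = 0.3·h(Product) + 0.24·1 + 0.18·0 + 0.28·h(Cart)
Solving: h(Product) = 0.5015, h(Cart) = 0.5423.
Starting from Product, the probability is 0.5015.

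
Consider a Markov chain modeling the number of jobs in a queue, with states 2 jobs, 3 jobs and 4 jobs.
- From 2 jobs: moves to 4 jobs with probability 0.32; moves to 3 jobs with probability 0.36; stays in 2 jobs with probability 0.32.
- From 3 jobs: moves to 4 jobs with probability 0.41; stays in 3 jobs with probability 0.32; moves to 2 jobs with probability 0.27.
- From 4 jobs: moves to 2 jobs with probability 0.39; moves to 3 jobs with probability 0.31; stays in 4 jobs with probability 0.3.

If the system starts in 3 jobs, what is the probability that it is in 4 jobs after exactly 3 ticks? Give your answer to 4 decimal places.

Propagate the distribution vector 3 ticks from 3 jobs.
After 0 ticks: (0.0000, 1.0000, 0.0000)
After 1 tick: (0.2700, 0.3200, 0.4100)
After 2 ticks: (0.3327, 0.3267, 0.3406)
After 3 ticks: (0.3275, 0.3299, 0.3426)
P(in 4 jobs after 3 ticks) = 0.3426

0.3426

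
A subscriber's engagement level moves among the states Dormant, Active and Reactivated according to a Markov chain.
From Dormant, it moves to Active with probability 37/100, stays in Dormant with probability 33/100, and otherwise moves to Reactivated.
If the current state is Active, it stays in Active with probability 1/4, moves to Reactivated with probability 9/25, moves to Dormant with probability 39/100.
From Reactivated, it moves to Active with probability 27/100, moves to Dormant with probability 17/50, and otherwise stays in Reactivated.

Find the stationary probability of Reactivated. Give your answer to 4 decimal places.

Let the stationary distribution be π with π = πP and π_1 + π_2 + π_3 = 1.
π_1 = 0.33·π_1 + 0.39·π_2 + 0.34·π_3
π_2 = 0.37·π_1 + 0.25·π_2 + 0.27·π_3
Solving with the normalization constraint gives π = (0.3514, 0.2992, 0.3494).
So the stationary probability of Reactivated is 0.3494.

0.3494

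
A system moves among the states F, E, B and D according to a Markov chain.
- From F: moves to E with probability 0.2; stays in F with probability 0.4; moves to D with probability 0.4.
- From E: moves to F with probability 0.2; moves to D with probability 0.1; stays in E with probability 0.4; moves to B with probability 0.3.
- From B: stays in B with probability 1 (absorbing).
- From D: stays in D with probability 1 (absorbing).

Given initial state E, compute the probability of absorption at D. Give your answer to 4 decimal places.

Let h(s) be the probability of absorption at D starting from transient state s. Then h(D) = 1 and h(B) = 0. By first-step analysis:
h(F) = 0.4·h(F) + 0.2·h(E) + 0.4·1
h(E) = 0.2·h(F) + 0.4·h(E) + 0.3·0 + 0.1·1
Solving: h(F) = 0.8125, h(E) = 0.4375.
Starting from E, the probability is 0.4375.

0.4375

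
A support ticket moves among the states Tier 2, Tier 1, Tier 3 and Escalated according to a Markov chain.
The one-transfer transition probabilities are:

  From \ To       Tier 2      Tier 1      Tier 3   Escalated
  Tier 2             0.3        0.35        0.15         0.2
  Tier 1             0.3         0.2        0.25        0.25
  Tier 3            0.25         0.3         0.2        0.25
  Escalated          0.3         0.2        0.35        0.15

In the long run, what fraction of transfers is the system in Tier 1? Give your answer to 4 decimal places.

0.2664

Let the stationary distribution be π with π = πP and π_1 + π_2 + π_3 + π_4 = 1.
π_1 = 0.3·π_1 + 0.3·π_2 + 0.25·π_3 + 0.3·π_4
π_2 = 0.35·π_1 + 0.2·π_2 + 0.3·π_3 + 0.2·π_4
π_3 = 0.15·π_1 + 0.25·π_2 + 0.2·π_3 + 0.35·π_4
Solving with the normalization constraint gives π = (0.2884, 0.2664, 0.2310, 0.2142).
So the stationary probability of Tier 1 is 0.2664.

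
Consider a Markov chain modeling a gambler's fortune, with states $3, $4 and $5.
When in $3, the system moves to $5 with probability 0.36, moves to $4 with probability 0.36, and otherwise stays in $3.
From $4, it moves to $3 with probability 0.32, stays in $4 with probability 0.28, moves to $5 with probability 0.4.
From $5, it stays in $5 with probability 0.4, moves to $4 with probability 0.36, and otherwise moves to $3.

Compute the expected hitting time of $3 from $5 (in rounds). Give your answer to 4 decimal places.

Let t(s) be the expected number of rounds to first reach $3 from state s, with t($3) = 0. Conditioning on the first round:
t($4) = 1 + 0.28·t($4) + 0.4·t($5)
t($5) = 1 + 0.36·t($4) + 0.4·t($5)
Solving: t($4) = 3.4722, t($5) = 3.7500.
Expected rounds from $5 to $3: 3.7500.

3.7500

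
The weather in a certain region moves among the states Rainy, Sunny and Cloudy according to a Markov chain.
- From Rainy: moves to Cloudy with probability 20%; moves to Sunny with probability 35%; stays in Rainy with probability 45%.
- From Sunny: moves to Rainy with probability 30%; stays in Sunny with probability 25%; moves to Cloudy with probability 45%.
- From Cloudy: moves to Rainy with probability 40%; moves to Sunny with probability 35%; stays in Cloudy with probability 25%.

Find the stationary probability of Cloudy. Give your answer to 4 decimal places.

0.2943

Let the stationary distribution be π with π = πP and π_1 + π_2 + π_3 = 1.
π_1 = 0.45·π_1 + 0.3·π_2 + 0.4·π_3
π_2 = 0.35·π_1 + 0.25·π_2 + 0.35·π_3
Solving with the normalization constraint gives π = (0.3876, 0.3182, 0.2943).
So the stationary probability of Cloudy is 0.2943.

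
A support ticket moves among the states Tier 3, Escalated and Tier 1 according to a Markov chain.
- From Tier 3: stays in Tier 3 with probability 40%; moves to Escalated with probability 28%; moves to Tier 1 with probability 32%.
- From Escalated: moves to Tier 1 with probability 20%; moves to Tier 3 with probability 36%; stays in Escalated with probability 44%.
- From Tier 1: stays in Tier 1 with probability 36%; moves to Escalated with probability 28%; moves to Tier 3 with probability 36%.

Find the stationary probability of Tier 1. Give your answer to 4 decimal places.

0.2917

Let the stationary distribution be π with π = πP and π_1 + π_2 + π_3 = 1.
π_1 = 0.4·π_1 + 0.36·π_2 + 0.36·π_3
π_2 = 0.28·π_1 + 0.44·π_2 + 0.28·π_3
Solving with the normalization constraint gives π = (0.3750, 0.3333, 0.2917).
So the stationary probability of Tier 1 is 0.2917.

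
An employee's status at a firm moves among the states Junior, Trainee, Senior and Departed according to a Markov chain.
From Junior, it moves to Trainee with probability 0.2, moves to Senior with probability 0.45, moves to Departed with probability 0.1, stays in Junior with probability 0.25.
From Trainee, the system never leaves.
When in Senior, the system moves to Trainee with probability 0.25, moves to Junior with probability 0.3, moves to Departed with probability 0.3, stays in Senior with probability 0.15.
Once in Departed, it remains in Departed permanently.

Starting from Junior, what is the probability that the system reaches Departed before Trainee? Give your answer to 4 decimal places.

0.4378

Let h(s) be the probability of absorption at Departed starting from transient state s. Then h(Departed) = 1 and h(Trainee) = 0. By first-step analysis:
h(Junior) = 0.25·h(Junior) + 0.2·0 + 0.45·h(Senior) + 0.1·1
h(Senior) = 0.3·h(Junior) + 0.25·0 + 0.15·h(Senior) + 0.3·1
Solving: h(Junior) = 0.4378, h(Senior) = 0.5075.
Starting from Junior, the probability is 0.4378.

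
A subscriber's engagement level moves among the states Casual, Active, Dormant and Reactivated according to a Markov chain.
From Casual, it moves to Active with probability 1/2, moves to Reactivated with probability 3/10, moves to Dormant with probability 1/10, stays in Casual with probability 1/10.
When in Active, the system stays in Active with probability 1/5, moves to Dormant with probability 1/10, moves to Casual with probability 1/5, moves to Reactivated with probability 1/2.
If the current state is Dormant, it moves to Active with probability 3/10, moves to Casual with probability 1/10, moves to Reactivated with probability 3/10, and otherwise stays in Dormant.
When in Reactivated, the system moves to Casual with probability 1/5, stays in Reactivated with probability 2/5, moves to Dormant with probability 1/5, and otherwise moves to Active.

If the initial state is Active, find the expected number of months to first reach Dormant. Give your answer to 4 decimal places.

7.0349

Let t(s) be the expected number of months to first reach Dormant from state s, with t(Dormant) = 0. Conditioning on the first month:
t(Casual) = 1 + 0.1·t(Casual) + 0.5·t(Active) + 0.3·t(Reactivated)
t(Active) = 1 + 0.2·t(Casual) + 0.2·t(Active) + 0.5·t(Reactivated)
t(Reactivated) = 1 + 0.2·t(Casual) + 0.2·t(Active) + 0.4·t(Reactivated)
Solving: t(Casual) = 7.1512, t(Active) = 7.0349, t(Reactivated) = 6.3953.
Expected months from Active to Dormant: 7.0349.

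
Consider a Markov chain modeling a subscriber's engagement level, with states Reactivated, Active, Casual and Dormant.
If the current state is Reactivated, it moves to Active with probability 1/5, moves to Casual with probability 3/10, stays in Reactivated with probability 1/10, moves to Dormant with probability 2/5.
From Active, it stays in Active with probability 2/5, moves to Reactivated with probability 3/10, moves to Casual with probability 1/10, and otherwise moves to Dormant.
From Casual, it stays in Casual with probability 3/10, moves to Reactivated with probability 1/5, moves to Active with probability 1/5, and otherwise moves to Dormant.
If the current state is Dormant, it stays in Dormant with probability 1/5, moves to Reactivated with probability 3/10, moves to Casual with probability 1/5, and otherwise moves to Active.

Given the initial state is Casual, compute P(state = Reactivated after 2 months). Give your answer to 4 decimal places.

0.2300

Propagate the distribution vector 2 months from Casual.
After 0 months: (0.0000, 0.0000, 1.0000, 0.0000)
After 1 month: (0.2000, 0.2000, 0.3000, 0.3000)
After 2 months: (0.2300, 0.2700, 0.2300, 0.2700)
P(in Reactivated after 2 months) = 0.2300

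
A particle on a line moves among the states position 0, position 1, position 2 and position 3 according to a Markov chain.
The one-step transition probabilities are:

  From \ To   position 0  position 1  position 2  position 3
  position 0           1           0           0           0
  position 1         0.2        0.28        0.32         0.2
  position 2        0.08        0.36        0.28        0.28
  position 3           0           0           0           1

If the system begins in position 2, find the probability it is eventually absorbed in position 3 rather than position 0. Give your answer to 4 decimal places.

Let h(s) be the probability of absorption at position 3 starting from transient state s. Then h(position 3) = 1 and h(position 0) = 0. By first-step analysis:
h(position 1) = 0.2·0 + 0.28·h(position 1) + 0.32·h(position 2) + 0.2·1
h(position 2) = 0.08·0 + 0.36·h(position 1) + 0.28·h(position 2) + 0.28·1
Solving: h(position 1) = 0.5794, h(position 2) = 0.6786.
Starting from position 2, the probability is 0.6786.

0.6786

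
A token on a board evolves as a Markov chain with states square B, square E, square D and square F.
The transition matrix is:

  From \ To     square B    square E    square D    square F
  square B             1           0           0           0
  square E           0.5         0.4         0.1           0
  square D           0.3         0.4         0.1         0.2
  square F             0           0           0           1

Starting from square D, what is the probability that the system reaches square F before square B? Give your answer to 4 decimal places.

0.2400

Let h(s) be the probability of absorption at square F starting from transient state s. Then h(square F) = 1 and h(square B) = 0. By first-step analysis:
h(square E) = 0.5·0 + 0.4·h(square E) + 0.1·h(square D)
h(square D) = 0.3·0 + 0.4·h(square E) + 0.1·h(square D) + 0.2·1
Solving: h(square E) = 0.0400, h(square D) = 0.2400.
Starting from square D, the probability is 0.2400.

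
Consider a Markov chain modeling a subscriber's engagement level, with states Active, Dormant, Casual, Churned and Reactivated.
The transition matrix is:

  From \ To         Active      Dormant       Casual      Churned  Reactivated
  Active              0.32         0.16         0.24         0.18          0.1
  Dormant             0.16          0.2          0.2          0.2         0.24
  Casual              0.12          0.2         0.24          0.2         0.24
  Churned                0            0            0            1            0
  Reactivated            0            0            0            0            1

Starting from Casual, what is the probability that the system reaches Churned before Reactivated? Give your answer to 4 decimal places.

Let h(s) be the probability of absorption at Churned starting from transient state s. Then h(Churned) = 1 and h(Reactivated) = 0. By first-step analysis:
h(Active) = 0.32·h(Active) + 0.16·h(Dormant) + 0.24·h(Casual) + 0.18·1 + 0.1·0
h(Dormant) = 0.16·h(Active) + 0.2·h(Dormant) + 0.2·h(Casual) + 0.2·1 + 0.24·0
h(Casual) = 0.12·h(Active) + 0.2·h(Dormant) + 0.24·h(Casual) + 0.2·1 + 0.24·0
Solving: h(Active) = 0.5447, h(Dormant) = 0.4777, h(Casual) = 0.4749.
Starting from Casual, the probability is 0.4749.

0.4749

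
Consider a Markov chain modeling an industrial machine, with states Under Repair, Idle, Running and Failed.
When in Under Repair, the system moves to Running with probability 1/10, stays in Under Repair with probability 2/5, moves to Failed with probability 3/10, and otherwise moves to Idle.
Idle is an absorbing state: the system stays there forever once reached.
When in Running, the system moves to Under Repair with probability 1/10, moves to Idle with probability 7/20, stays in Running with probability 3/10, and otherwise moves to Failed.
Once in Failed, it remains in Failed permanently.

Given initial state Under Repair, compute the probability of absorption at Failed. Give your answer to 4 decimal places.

Let h(s) be the probability of absorption at Failed starting from transient state s. Then h(Failed) = 1 and h(Idle) = 0. By first-step analysis:
h(Under Repair) = 0.4·h(Under Repair) + 0.2·0 + 0.1·h(Running) + 0.3·1
h(Running) = 0.1·h(Under Repair) + 0.35·0 + 0.3·h(Running) + 0.25·1
Solving: h(Under Repair) = 0.5732, h(Running) = 0.4390.
Starting from Under Repair, the probability is 0.5732.

0.5732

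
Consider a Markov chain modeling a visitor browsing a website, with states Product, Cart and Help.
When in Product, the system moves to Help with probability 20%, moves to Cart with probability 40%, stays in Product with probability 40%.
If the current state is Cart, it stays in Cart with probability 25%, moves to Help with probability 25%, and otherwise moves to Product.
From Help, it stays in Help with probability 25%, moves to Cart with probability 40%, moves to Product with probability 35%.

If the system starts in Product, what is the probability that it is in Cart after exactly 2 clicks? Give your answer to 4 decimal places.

Sum over the intermediate state after 1 click:
P = P(Product→Product)·P(Product→Cart) + P(Product→Cart)·P(Cart→Cart) + P(Product→Help)·P(Help→Cart)
  = 0.4×0.4 + 0.4×0.25 + 0.2×0.4
  = 0.1600 + 0.1000 + 0.0800 = 0.3400

0.3400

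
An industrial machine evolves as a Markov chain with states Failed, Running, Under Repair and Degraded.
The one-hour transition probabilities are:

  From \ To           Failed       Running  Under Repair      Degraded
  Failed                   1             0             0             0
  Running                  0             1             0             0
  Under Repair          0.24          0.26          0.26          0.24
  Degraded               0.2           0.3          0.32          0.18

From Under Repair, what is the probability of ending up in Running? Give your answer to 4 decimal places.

Let h(s) be the probability of absorption at Running starting from transient state s. Then h(Running) = 1 and h(Failed) = 0. By first-step analysis:
h(Under Repair) = 0.24·0 + 0.26·1 + 0.26·h(Under Repair) + 0.24·h(Degraded)
h(Degraded) = 0.2·0 + 0.3·1 + 0.32·h(Under Repair) + 0.18·h(Degraded)
Solving: h(Under Repair) = 0.5381, h(Degraded) = 0.5758.
Starting from Under Repair, the probability is 0.5381.

0.5381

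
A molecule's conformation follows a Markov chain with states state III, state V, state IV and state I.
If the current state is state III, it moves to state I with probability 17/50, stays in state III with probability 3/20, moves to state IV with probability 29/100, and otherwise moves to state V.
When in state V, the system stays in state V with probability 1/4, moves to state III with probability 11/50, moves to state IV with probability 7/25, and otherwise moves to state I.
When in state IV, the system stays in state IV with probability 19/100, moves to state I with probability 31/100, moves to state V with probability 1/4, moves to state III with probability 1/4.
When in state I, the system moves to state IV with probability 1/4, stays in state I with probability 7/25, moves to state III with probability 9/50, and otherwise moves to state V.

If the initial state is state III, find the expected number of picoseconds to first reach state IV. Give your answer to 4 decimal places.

3.6294

Let t(s) be the expected number of picoseconds to first reach state IV from state s, with t(state IV) = 0. Conditioning on the first picosecond:
t(state III) = 1 + 0.15·t(state III) + 0.22·t(state V) + 0.34·t(state I)
t(state V) = 1 + 0.22·t(state III) + 0.25·t(state V) + 0.25·t(state I)
t(state I) = 1 + 0.18·t(state III) + 0.29·t(state V) + 0.28·t(state I)
Solving: t(state III) = 3.6294, t(state V) = 3.6539, t(state I) = 3.7680.
Expected picoseconds from state III to state IV: 3.6294.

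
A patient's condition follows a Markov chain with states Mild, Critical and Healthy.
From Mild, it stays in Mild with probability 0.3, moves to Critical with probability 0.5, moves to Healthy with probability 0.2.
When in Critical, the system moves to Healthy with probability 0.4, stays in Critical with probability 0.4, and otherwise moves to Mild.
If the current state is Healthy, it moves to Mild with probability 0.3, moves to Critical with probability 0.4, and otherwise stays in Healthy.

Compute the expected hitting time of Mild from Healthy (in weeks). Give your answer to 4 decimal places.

3.8462

Let t(s) be the expected number of weeks to first reach Mild from state s, with t(Mild) = 0. Conditioning on the first week:
t(Critical) = 1 + 0.4·t(Critical) + 0.4·t(Healthy)
t(Healthy) = 1 + 0.4·t(Critical) + 0.3·t(Healthy)
Solving: t(Critical) = 4.2308, t(Healthy) = 3.8462.
Expected weeks from Healthy to Mild: 3.8462.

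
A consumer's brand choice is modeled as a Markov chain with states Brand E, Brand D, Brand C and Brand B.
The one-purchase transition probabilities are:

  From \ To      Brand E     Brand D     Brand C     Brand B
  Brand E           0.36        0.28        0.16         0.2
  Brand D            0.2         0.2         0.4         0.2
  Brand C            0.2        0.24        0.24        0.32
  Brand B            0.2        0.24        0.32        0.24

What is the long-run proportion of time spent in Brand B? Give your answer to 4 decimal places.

0.2432

Let the stationary distribution be π with π = πP and π_1 + π_2 + π_3 + π_4 = 1.
π_1 = 0.36·π_1 + 0.2·π_2 + 0.2·π_3 + 0.2·π_4
π_2 = 0.28·π_1 + 0.2·π_2 + 0.24·π_3 + 0.24·π_4
π_3 = 0.16·π_1 + 0.4·π_2 + 0.24·π_3 + 0.32·π_4
Solving with the normalization constraint gives π = (0.2381, 0.2399, 0.2788, 0.2432).
So the stationary probability of Brand B is 0.2432.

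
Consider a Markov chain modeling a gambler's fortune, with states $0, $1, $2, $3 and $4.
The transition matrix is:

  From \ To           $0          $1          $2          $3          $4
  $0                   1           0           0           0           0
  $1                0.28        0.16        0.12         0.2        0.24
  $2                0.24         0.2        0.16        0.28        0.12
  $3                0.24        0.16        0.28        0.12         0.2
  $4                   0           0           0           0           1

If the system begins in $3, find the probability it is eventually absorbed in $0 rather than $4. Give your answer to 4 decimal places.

0.5667

Let h(s) be the probability of absorption at $0 starting from transient state s. Then h($0) = 1 and h($4) = 0. By first-step analysis:
h($1) = 0.28·1 + 0.16·h($1) + 0.12·h($2) + 0.2·h($3) + 0.24·0
h($2) = 0.24·1 + 0.2·h($1) + 0.16·h($2) + 0.28·h($3) + 0.12·0
h($3) = 0.24·1 + 0.16·h($1) + 0.28·h($2) + 0.12·h($3) + 0.2·0
Solving: h($1) = 0.5549, h($2) = 0.6067, h($3) = 0.5667.
Starting from $3, the probability is 0.5667.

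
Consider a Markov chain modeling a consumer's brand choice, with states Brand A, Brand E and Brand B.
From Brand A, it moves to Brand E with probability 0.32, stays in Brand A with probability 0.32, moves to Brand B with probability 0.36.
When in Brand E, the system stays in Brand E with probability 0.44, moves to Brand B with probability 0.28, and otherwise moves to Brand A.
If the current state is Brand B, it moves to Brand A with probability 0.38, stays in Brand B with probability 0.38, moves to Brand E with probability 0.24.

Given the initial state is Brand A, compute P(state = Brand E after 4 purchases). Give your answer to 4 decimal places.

Propagate the distribution vector 4 purchases from Brand A.
After 0 purchases: (1.0000, 0.0000, 0.0000)
After 1 purchase: (0.3200, 0.3200, 0.3600)
After 2 purchases: (0.3288, 0.3296, 0.3416)
After 3 purchases: (0.3273, 0.3322, 0.3405)
After 4 purchases: (0.3271, 0.3326, 0.3402)
P(in Brand E after 4 purchases) = 0.3326

0.3326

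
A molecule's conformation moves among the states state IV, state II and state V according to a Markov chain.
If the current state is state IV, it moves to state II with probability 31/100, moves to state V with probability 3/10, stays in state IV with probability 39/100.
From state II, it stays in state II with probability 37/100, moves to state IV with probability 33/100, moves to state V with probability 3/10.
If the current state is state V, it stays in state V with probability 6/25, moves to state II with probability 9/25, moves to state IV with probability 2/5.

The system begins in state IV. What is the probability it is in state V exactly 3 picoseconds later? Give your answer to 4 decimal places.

0.2831

Propagate the distribution vector 3 picoseconds from state IV.
After 0 picoseconds: (1.0000, 0.0000, 0.0000)
After 1 picosecond: (0.3900, 0.3100, 0.3000)
After 2 picoseconds: (0.3744, 0.3436, 0.2820)
After 3 picoseconds: (0.3722, 0.3447, 0.2831)
P(in state V after 3 picoseconds) = 0.2831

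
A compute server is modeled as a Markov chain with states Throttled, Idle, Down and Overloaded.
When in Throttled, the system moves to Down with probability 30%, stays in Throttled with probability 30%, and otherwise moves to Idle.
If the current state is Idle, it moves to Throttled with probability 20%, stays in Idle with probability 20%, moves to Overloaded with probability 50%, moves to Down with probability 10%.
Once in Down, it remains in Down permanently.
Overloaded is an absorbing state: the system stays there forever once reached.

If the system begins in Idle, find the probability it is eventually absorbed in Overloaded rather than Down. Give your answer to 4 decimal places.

0.7292

Let h(s) be the probability of absorption at Overloaded starting from transient state s. Then h(Overloaded) = 1 and h(Down) = 0. By first-step analysis:
h(Throttled) = 0.3·h(Throttled) + 0.4·h(Idle) + 0.3·0
h(Idle) = 0.2·h(Throttled) + 0.2·h(Idle) + 0.1·0 + 0.5·1
Solving: h(Throttled) = 0.4167, h(Idle) = 0.7292.
Starting from Idle, the probability is 0.7292.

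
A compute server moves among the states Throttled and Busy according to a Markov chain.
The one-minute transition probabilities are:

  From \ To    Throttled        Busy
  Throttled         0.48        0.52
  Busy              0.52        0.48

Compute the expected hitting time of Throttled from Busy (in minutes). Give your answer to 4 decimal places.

Let t(s) be the expected number of minutes to first reach Throttled from state s, with t(Throttled) = 0. Conditioning on the first minute:
t(Busy) = 1 + 0.48·t(Busy)
Solving: t(Busy) = 1.9231.
Expected minutes from Busy to Throttled: 1.9231.

1.9231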